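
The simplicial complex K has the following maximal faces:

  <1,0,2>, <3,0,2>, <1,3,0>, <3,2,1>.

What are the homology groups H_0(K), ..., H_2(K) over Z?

Order the vertices as 0 < 1 < 2 < 3. Listing each simplex with vertices in this order, K has dimension 2 with simplices:

  0-simplices (4): [0], [1], [2], [3]
  1-simplices (6): [0,1], [0,2], [0,3], [1,2], [1,3], [2,3]
  2-simplices (4): [0,1,2], [0,1,3], [0,2,3], [1,2,3]

so the chain groups are C_0 ≅ Z^4, C_1 ≅ Z^6, C_2 ≅ Z^4.

∂_1: C_1 → C_0 is given by ∂[p,q] = [q] − [p].
The 4×6 boundary matrix has rank 3 and Smith normal form diag(1,1,1).

The boundary map ∂_2: C_2 → C_1 sends each 2-simplex [p,q,r] to [q,r] − [p,r] + [p,q]. For instance
  ∂[0,1,3] = [1,3] − [0,3] + [0,1],
  ∂[0,2,3] = [2,3] − [0,3] + [0,2].
As a 6×4 matrix over Z this has rank 3, with invariant factors (1,1,1).

From H_k ≅ ker(∂_k) / im(∂_{k+1}) we obtain:

  H_0: rank C_0 − rank ∂_1 = 4 − 3 = 1, and the invariant factors of ∂_1 are all 1, so H_0 ≅ Z.
  H_1: rank ker ∂_1 − rank ∂_2 = (6 − 3) − 3 = 0, and the invariant factors of ∂_2 are all 1, so H_1 ≅ 0.
  H_2: rank ker ∂_2 − rank ∂_3 = (4 − 3) − 0 = 1, and there is no ∂_3, so H_2 ≅ Z.

As a check, the Euler characteristic is 4 − 6 + 4 = 2, which agrees with 1 − 0 + 1 = 2.

H_0 ≅ Z,  H_1 = 0,  H_2 ≅ Z.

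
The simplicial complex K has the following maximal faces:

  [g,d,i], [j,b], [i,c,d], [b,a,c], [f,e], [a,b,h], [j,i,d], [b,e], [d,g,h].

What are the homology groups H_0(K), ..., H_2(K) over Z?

We work with the vertex ordering a < b < c < d < e < f < g < h < i < j. The simplices of K, each written with vertices in increasing order, are:

  0-simplices (10): a, b, c, d, e, f, g, h, i, j
  1-simplices (17): ab, ac, ah, bc, be, bh, bj, cd, ci, dg, dh, di, dj, ef, gh, gi, ij
  2-simplices (6): abc, abh, cdi, dgh, dgi, dij

so the chain groups are C_0 ≅ Z^10, C_1 ≅ Z^17, C_2 ≅ Z^6.

Boundary ∂_1: C_1 → C_0 maps an edge to its endpoints' difference, ∂[p,q] = q − p.
This gives a 10×17 integer matrix of rank 9; reducing to Smith normal form yields diagonal entries (1,1,1,1,1,1,1,1,1).

The boundary map ∂_2: C_2 → C_1 acts by ∂[p,q,r] = [q,r] − [p,r] + [p,q]. For instance
  ∂abh = bh − ah + ab,
  ∂cdi = di − ci + cd.
The 17×6 boundary matrix has rank 6 and Smith normal form diag(1,1,1,1,1,1).

Now H_k = ker ∂_k / im ∂_{k+1}, so:

  H_0: rank C_0 − rank ∂_1 = 10 − 9 = 1, and the invariant factors of ∂_1 are all 1, so H_0 ≅ Z.
  H_1: rank ker ∂_1 − rank ∂_2 = (17 − 9) − 6 = 2, and the invariant factors of ∂_2 are all 1, so H_1 ≅ Z^2.
  H_2: rank ker ∂_2 − rank ∂_3 = (6 − 6) − 0 = 0, and there is no ∂_3, so H_2 ≅ 0.

H_0 ≅ Z,  H_1 ≅ Z^2,  H_2 = 0.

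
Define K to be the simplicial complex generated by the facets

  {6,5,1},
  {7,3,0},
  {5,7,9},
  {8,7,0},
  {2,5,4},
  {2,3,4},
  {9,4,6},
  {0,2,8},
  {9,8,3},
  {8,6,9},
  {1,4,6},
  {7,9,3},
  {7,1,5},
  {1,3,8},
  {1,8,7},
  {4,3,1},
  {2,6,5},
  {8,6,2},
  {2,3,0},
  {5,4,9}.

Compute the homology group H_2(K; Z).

H_2 = 0.

K has 10 vertices, 30 edges, 20 triangles.
rank ∂_2 = 20, rank ∂_3 = 0 ⇒ b_2 = 20 − 20 − 0 = 0. So H_2 ≅ 0.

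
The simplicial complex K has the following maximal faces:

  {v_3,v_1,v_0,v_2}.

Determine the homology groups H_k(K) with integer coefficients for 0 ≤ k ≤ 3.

H_0 ≅ Z,  H_1 = 0,  H_2 = 0,  H_3 = 0.

K has 4 vertices, 6 edges, 4 triangles, 1 3-simplex.
rank ∂_0 = 0, rank ∂_1 = 3 ⇒ b_0 = 4 − 0 − 3 = 1; all invariant factors of ∂_1 are 1 so no torsion. So H_0 = Z.
rank ∂_1 = 3, rank ∂_2 = 3 ⇒ b_1 = 6 − 3 − 3 = 0; all invariant factors of ∂_2 are 1 so no torsion. So H_1 = 0.
rank ∂_2 = 3, rank ∂_3 = 1 ⇒ b_2 = 4 − 3 − 1 = 0; all invariant factors of ∂_3 are 1 so no torsion. So H_2 = 0.
rank ∂_3 = 1, rank ∂_4 = 0 ⇒ b_3 = 1 − 1 − 0 = 0. So H_3 = 0.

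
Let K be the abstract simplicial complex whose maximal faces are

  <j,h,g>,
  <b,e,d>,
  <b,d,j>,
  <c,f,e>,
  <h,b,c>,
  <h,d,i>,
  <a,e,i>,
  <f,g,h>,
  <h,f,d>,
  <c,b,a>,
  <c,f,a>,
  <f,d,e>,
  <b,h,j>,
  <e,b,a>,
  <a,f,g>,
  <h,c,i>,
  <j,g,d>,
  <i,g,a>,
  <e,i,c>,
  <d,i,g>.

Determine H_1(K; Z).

H_1 ≅ Z × Z/2.

Order the vertices as a < b < c < d < e < f < g < h < i < j. Listing each simplex with vertices in this order, K has dimension 2 with simplices:

  0-simplices (10): a, b, c, d, e, f, g, h, i, j
  1-simplices (30): ab, ac, ae, af, ag, ai, bc, bd, be, bh, bj, ce, cf, ch, ci, de, df, dg, dh, di, dj, ef, ei, fg, fh, gh, gi, gj, hi, hj
  2-simplices (20): abc, abe, acf, aei, afg, agi, bch, bde, bdj, bhj, cef, cei, chi, def, dfh, dgi, dgj, dhi, fgh, ghj

giving chain groups C_0 ≅ Z^10, C_1 ≅ Z^30, C_2 ≅ Z^20.

Boundary ∂_1: C_1 → C_0 maps an edge to its endpoints' difference, ∂[p,q] = q − p. For instance
  ∂fg = g − f.
This gives a 10×30 integer matrix of rank 9; reducing to Smith normal form yields diagonal entries (1,1,1,1,1,1,1,1,1).

The boundary map ∂_2: C_2 → C_1 acts by ∂[p,q,r] = [q,r] − [p,r] + [p,q]. For instance
  ∂dfh = fh − dh + df,
  ∂cei = ei − ci + ce.
As a 30×20 matrix over Z this has rank 20, with invariant factors (1,1,1,1,1,1,1,1,1,1,1,1,1,1,1,1,1,1,1,2).

Now H_k = ker ∂_k / im ∂_{k+1}, so:

  H_1: rank ker ∂_1 − rank ∂_2 = (30 − 9) − 20 = 1, and ∂_2 has invariant factor 2 > 1, so H_1 ≅ Z × Z/2.

(K is a triangulation of the Klein bottle.)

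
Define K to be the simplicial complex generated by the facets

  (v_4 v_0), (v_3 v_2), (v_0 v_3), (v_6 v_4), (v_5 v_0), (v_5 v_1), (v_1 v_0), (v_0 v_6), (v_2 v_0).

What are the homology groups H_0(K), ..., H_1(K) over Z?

H_0 ≅ Z,  H_1 ≅ Z^3.

Take the total order v_0 < v_1 < v_2 < v_3 < v_4 < v_5 < v_6 on the vertex set. Then K (dimension 1) consists of the simplices:

  0-simplices (7): [v_0], [v_1], [v_2], [v_3], [v_4], [v_5], [v_6]
  1-simplices (9): [v_0,v_1], [v_0,v_2], [v_0,v_3], [v_0,v_4], [v_0,v_5], [v_0,v_6], [v_1,v_5], [v_2,v_3], [v_4,v_6]

giving chain groups C_0 ≅ Z^7, C_1 ≅ Z^9.

Boundary ∂_1: C_1 → C_0 sends each edge [p,q] (with p < q) to q − p. For instance
  ∂[v_4,v_6] = [v_6] − [v_4].
This gives a 7×9 integer matrix of rank 6; reducing to Smith normal form yields diagonal entries (1,1,1,1,1,1).

From H_k ≅ ker(∂_k) / im(∂_{k+1}) we obtain:

  H_0: rank C_0 − rank ∂_1 = 7 − 6 = 1, and the invariant factors of ∂_1 are all 1, so H_0 = Z.
  H_1: rank ker ∂_1 − rank ∂_2 = (9 − 6) − 0 = 3, and there is no ∂_2, so H_1 = Z^3.

As a check, the Euler characteristic is 7 − 9 = -2, which agrees with 1 − 3 = -2.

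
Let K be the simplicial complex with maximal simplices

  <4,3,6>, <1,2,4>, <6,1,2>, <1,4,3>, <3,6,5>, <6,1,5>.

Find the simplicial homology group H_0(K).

Take the total order 1 < 2 < 3 < 4 < 5 < 6 on the vertex set. Then K (dimension 2) consists of the simplices:

  0-simplices (6): [1], [2], [3], [4], [5], [6]
  1-simplices (12): [1,2], [1,3], [1,4], [1,5], [1,6], [2,4], [2,6], [3,4], [3,5], [3,6], [4,6], [5,6]
  2-simplices (6): [1,2,4], [1,2,6], [1,3,4], [1,5,6], [3,4,6], [3,5,6]

giving chain groups C_0 ≅ Z^6, C_1 ≅ Z^12, C_2 ≅ Z^6.

Boundary ∂_1: C_1 → C_0 is given by ∂[p,q] = [q] − [p].
The resulting 6×12 matrix has rank 5, and its Smith normal form has invariant factors (1,1,1,1,1).

The boundary map ∂_2: C_2 → C_1 acts by ∂[p,q,r] = [q,r] − [p,r] + [p,q]. For instance
  ∂[1,2,4] = [2,4] − [1,4] + [1,2],
  ∂[1,2,6] = [2,6] − [1,6] + [1,2].
The 12×6 boundary matrix has rank 6 and Smith normal form diag(1,1,1,1,1,1).

Now H_k = ker ∂_k / im ∂_{k+1}, so:

  H_0: rank C_0 − rank ∂_1 = 6 − 5 = 1, and the invariant factors of ∂_1 are all 1, so H_0 ≅ Z.

H_0 ≅ Z.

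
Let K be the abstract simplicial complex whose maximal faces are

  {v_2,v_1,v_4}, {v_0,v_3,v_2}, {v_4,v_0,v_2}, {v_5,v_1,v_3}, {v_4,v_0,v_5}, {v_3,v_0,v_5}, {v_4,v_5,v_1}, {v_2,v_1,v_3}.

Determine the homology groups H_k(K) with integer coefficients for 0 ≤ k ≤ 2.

H_0 ≅ Z,  H_1 = 0,  H_2 ≅ Z.

Order the vertices as v_0 < v_1 < v_2 < v_3 < v_4 < v_5. Listing each simplex with vertices in this order, K has dimension 2 with simplices:

  0-simplices (6): [v_0], [v_1], [v_2], [v_3], [v_4], [v_5]
  1-simplices (12): [v_0,v_2], [v_0,v_3], [v_0,v_4], [v_0,v_5], [v_1,v_2], [v_1,v_3], [v_1,v_4], [v_1,v_5], [v_2,v_3], [v_2,v_4], [v_3,v_5], [v_4,v_5]
  2-simplices (8): [v_0,v_2,v_3], [v_0,v_2,v_4], [v_0,v_3,v_5], [v_0,v_4,v_5], [v_1,v_2,v_3], [v_1,v_2,v_4], [v_1,v_3,v_5], [v_1,v_4,v_5]

Hence C_0 ≅ Z^6, C_1 ≅ Z^12, C_2 ≅ Z^8.

Boundary ∂_1: C_1 → C_0 is given by ∂[p,q] = [q] − [p].
As a 6×12 matrix over Z this has rank 5, with invariant factors (1,1,1,1,1).

Boundary ∂_2: C_2 → C_1 maps a triangle to the signed sum of its edges. For instance
  ∂[v_1,v_3,v_5] = [v_3,v_5] − [v_1,v_5] + [v_1,v_3],
  ∂[v_1,v_2,v_4] = [v_2,v_4] − [v_1,v_4] + [v_1,v_2].
The 12×8 boundary matrix has rank 7 and Smith normal form diag(1,1,1,1,1,1,1).

Reading off H_k = ker ∂_k / im ∂_{k+1}:

  H_0: rank C_0 − rank ∂_1 = 6 − 5 = 1, and the invariant factors of ∂_1 are all 1, so H_0 ≅ Z.
  H_1: rank ker ∂_1 − rank ∂_2 = (12 − 5) − 7 = 0, and the invariant factors of ∂_2 are all 1, so H_1 ≅ 0.
  H_2: rank ker ∂_2 − rank ∂_3 = (8 − 7) − 0 = 1, and there is no ∂_3, so H_2 ≅ Z.

As a check, the Euler characteristic is 6 − 12 + 8 = 2, which agrees with 1 − 0 + 1 = 2.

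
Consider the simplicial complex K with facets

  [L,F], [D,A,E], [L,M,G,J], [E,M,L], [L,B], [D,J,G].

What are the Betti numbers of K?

b_0 = 1, b_1 = 1, b_2 = 0, b_3 = 0.

We work with the vertex ordering A < B < D < E < F < G < J < L < M. The simplices of K, each written with vertices in increasing order, are:

  0-simplices (9): A, B, D, E, F, G, J, L, M
  1-simplices (15): AD, AE, BL, DE, DG, DJ, EL, EM, FL, GJ, GL, GM, JL, JM, LM
  2-simplices (7): ADE, DGJ, ELM, GJL, GJM, GLM, JLM
  3-simplices (1): GJLM

Hence C_0 ≅ Z^9, C_1 ≅ Z^15, C_2 ≅ Z^7, C_3 ≅ Z^1.

The boundary map ∂_1: C_1 → C_0 is given by ∂[p,q] = [q] − [p].
The resulting 9×15 matrix has rank 8, and its Smith normal form has invariant factors (1,1,1,1,1,1,1,1).

Boundary ∂_2: C_2 → C_1 acts by ∂[p,q,r] = [q,r] − [p,r] + [p,q]. For instance
  ∂JLM = LM − JM + JL,
  ∂ELM = LM − EM + EL.
This gives a 15×7 integer matrix of rank 6; reducing to Smith normal form yields diagonal entries (1,1,1,1,1,1).

Boundary ∂_3: C_3 → C_2 sends each 3-simplex σ to the alternating sum Σ_i (−1)^i (σ with its i-th vertex removed). For instance
  ∂GJLM = JLM − GLM + GJM − GJL.
As a 7×1 matrix over Z this has rank 1, with invariant factors (1).

Reading off H_k = ker ∂_k / im ∂_{k+1}:

  H_0: rank C_0 − rank ∂_1 = 9 − 8 = 1, and the invariant factors of ∂_1 are all 1, so H_0 = Z.
  H_1: rank ker ∂_1 − rank ∂_2 = (15 − 8) − 6 = 1, and the invariant factors of ∂_2 are all 1, so H_1 = Z.
  H_2: rank ker ∂_2 − rank ∂_3 = (7 − 6) − 1 = 0, and the invariant factors of ∂_3 are all 1, so H_2 = 0.
  H_3: rank ker ∂_3 − rank ∂_4 = (1 − 1) − 0 = 0, and there is no ∂_4, so H_3 = 0.

Hence the Betti numbers are b_0 = 1, b_1 = 1, b_2 = 0, b_3 = 0.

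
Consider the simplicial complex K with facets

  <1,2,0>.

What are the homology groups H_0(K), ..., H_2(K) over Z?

H_0 = Z,  H_1 = 0,  H_2 = 0.

Take the total order 0 < 1 < 2 on the vertex set. Then K (dimension 2) consists of the simplices:

  0-simplices (3): [0], [1], [2]
  1-simplices (3): [0,1], [0,2], [1,2]
  2-simplices (1): [0,1,2]

giving chain groups C_0 ≅ Z^3, C_1 ≅ Z^3, C_2 ≅ Z^1.

Boundary ∂_1: C_1 → C_0 is given by ∂[p,q] = [q] − [p]. For instance
  ∂[1,2] = [2] − [1].
This gives a 3×3 integer matrix of rank 2; reducing to Smith normal form yields diagonal entries (1,1).

Boundary ∂_2: C_2 → C_1 acts by ∂[p,q,r] = [q,r] − [p,r] + [p,q]. For instance
  ∂[0,1,2] = [1,2] − [0,2] + [0,1].
The resulting 3×1 matrix has rank 1, and its Smith normal form has invariant factors (1).

Reading off H_k = ker ∂_k / im ∂_{k+1}:

  H_0: rank C_0 − rank ∂_1 = 3 − 2 = 1, and the invariant factors of ∂_1 are all 1, so H_0 ≅ Z.
  H_1: rank ker ∂_1 − rank ∂_2 = (3 − 2) − 1 = 0, and the invariant factors of ∂_2 are all 1, so H_1 ≅ 0.
  H_2: rank ker ∂_2 − rank ∂_3 = (1 − 1) − 0 = 0, and there is no ∂_3, so H_2 ≅ 0.

(K is a triangulation of the 2-simplex.)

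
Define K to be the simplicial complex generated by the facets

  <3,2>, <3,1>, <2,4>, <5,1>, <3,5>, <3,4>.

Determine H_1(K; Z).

H_1 ≅ Z^2.

We work with the vertex ordering 1 < 2 < 3 < 4 < 5. The simplices of K, each written with vertices in increasing order, are:

  0-simplices (5): [1], [2], [3], [4], [5]
  1-simplices (6): [1,3], [1,5], [2,3], [2,4], [3,4], [3,5]

giving chain groups C_0 ≅ Z^5, C_1 ≅ Z^6.

∂_1: C_1 → C_0 maps an edge to its endpoints' difference, ∂[p,q] = q − p. For instance
  ∂[2,4] = [4] − [2].
The 5×6 boundary matrix has rank 4 and Smith normal form diag(1,1,1,1).

Now H_k = ker ∂_k / im ∂_{k+1}, so:

  H_1: rank ker ∂_1 − rank ∂_2 = (6 − 4) − 0 = 2, and there is no ∂_2, so H_1 ≅ Z^2.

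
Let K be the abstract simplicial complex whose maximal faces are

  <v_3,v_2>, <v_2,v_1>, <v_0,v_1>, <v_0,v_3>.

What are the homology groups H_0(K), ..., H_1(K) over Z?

H_0 ≅ Z,  H_1 ≅ Z.

Fix the vertex order v_0 < v_1 < v_2 < v_3 and write every simplex with vertices in increasing order. Then dim K = 1 and the simplices of K are:

  0-simplices (4): [v_0], [v_1], [v_2], [v_3]
  1-simplices (4): [v_0,v_1], [v_0,v_3], [v_1,v_2], [v_2,v_3]

giving chain groups C_0 ≅ Z^4, C_1 ≅ Z^4.

The boundary map ∂_1: C_1 → C_0 is given by ∂[p,q] = [q] − [p]. For instance
  ∂[v_1,v_2] = [v_2] − [v_1].
The 4×4 boundary matrix has rank 3 and Smith normal form diag(1,1,1).

Now H_k = ker ∂_k / im ∂_{k+1}, so:

  H_0: rank C_0 − rank ∂_1 = 4 − 3 = 1, and the invariant factors of ∂_1 are all 1, so H_0 = Z.
  H_1: rank ker ∂_1 − rank ∂_2 = (4 − 3) − 0 = 1, and there is no ∂_2, so H_1 = Z.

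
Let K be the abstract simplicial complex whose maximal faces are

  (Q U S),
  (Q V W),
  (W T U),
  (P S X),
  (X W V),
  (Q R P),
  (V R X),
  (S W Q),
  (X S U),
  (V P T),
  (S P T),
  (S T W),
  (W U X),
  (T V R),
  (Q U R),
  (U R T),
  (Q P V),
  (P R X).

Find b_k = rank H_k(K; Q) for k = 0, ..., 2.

b_0 = 1, b_1 = 1, b_2 = 0.

Order the vertices as P < Q < R < S < T < U < V < W < X. Listing each simplex with vertices in this order, K has dimension 2 with simplices:

  0-simplices (9): P, Q, R, S, T, U, V, W, X
  1-simplices (27): PQ, PR, PS, PT, PV, PX, QR, QS, QU, QV, QW, RT, RU, RV, RX, ST, SU, SW, SX, TU, TV, TW, UW, UX, VW, VX, WX
  2-simplices (18): PQR, PQV, PRX, PST, PSX, PTV, QRU, QSU, QSW, QVW, RTU, RTV, RVX, STW, SUX, TUW, UWX, VWX

so the chain groups are C_0 ≅ Z^9, C_1 ≅ Z^27, C_2 ≅ Z^18.

The boundary map ∂_1: C_1 → C_0 is given by ∂[p,q] = [q] − [p]. For instance
  ∂PT = T − P.
The 9×27 boundary matrix has rank 8 and Smith normal form diag(1,1,1,1,1,1,1,1).

∂_2: C_2 → C_1 acts by ∂[p,q,r] = [q,r] − [p,r] + [p,q]. For instance
  ∂QSU = SU − QU + QS,
  ∂PSX = SX − PX + PS.
The 27×18 boundary matrix has rank 18 and Smith normal form diag(1,1,1,1,1,1,1,1,1,1,1,1,1,1,1,1,1,2).

Now H_k = ker ∂_k / im ∂_{k+1}, so:

  H_0: rank C_0 − rank ∂_1 = 9 − 8 = 1, and the invariant factors of ∂_1 are all 1, so H_0 ≅ Z.
  H_1: rank ker ∂_1 − rank ∂_2 = (27 − 8) − 18 = 1, and ∂_2 has invariant factor 2 > 1, so H_1 ≅ Z ⊕ Z/2.
  H_2: rank ker ∂_2 − rank ∂_3 = (18 − 18) − 0 = 0, and there is no ∂_3, so H_2 ≅ 0.

As a check, the Euler characteristic is 9 − 27 + 18 = 0, which agrees with 1 − 1 + 0 = 0.

Hence the Betti numbers are b_0 = 1, b_1 = 1, b_2 = 0.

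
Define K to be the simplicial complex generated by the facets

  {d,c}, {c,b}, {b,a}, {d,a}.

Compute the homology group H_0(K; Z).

Order the vertices as a < b < c < d. Listing each simplex with vertices in this order, K has dimension 1 with simplices:

  0-simplices (4): a, b, c, d
  1-simplices (4): ab, ad, bc, cd

giving chain groups C_0 ≅ Z^4, C_1 ≅ Z^4.

The boundary map ∂_1: C_1 → C_0 maps an edge to its endpoints' difference, ∂[p,q] = q − p. For instance
  ∂bc = c − b.
This gives a 4×4 integer matrix of rank 3; reducing to Smith normal form yields diagonal entries (1,1,1).

Now H_k = ker ∂_k / im ∂_{k+1}, so:

  H_0: rank C_0 − rank ∂_1 = 4 − 3 = 1, and the invariant factors of ∂_1 are all 1, so H_0 = Z.

H_0 = Z.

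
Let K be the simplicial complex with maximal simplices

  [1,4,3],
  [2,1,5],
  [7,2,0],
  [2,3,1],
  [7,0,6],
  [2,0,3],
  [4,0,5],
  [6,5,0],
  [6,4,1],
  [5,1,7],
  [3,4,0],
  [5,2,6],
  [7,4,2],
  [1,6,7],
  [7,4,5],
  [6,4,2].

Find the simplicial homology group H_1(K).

H_1 ≅ Z^2.

We work with the vertex ordering 0 < 1 < 2 < 3 < 4 < 5 < 6 < 7. The simplices of K, each written with vertices in increasing order, are:

  0-simplices (8): [0], [1], [2], [3], [4], [5], [6], [7]
  1-simplices (24): (24 of them)
  2-simplices (16): [0,2,3], [0,2,7], [0,3,4], [0,4,5], [0,5,6], [0,6,7], [1,2,3], [1,2,5], [1,3,4], [1,4,6], [1,5,7], [1,6,7], [2,4,6], [2,4,7], [2,5,6], [4,5,7]

giving chain groups C_0 ≅ Z^8, C_1 ≅ Z^24, C_2 ≅ Z^16.

Boundary ∂_1: C_1 → C_0 sends each edge [p,q] (with p < q) to q − p. For instance
  ∂[0,3] = [3] − [0].
The resulting 8×24 matrix has rank 7, and its Smith normal form has invariant factors (1,1,1,1,1,1,1).

The boundary map ∂_2: C_2 → C_1 sends each 2-simplex [p,q,r] to [q,r] − [p,r] + [p,q]. For instance
  ∂[2,5,6] = [5,6] − [2,6] + [2,5],
  ∂[1,2,3] = [2,3] − [1,3] + [1,2].
As a 24×16 matrix over Z this has rank 15, with invariant factors (1,1,1,1,1,1,1,1,1,1,1,1,1,1,1).

Computing H_k = (kernel of ∂_k) / (image of ∂_{k+1}):

  H_1: rank ker ∂_1 − rank ∂_2 = (24 − 7) − 15 = 2, and the invariant factors of ∂_2 are all 1, so H_1 = Z^2.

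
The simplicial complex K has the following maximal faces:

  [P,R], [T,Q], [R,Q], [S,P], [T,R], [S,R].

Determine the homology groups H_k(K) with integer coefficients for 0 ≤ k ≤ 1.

H_0 = Z,  H_1 = Z^2.

Take the total order P < Q < R < S < T on the vertex set. Then K (dimension 1) consists of the simplices:

  0-simplices (5): P, Q, R, S, T
  1-simplices (6): PR, PS, QR, QT, RS, RT

Hence C_0 ≅ Z^5, C_1 ≅ Z^6.

∂_1: C_1 → C_0 maps an edge to its endpoints' difference, ∂[p,q] = q − p.
This gives a 5×6 integer matrix of rank 4; reducing to Smith normal form yields diagonal entries (1,1,1,1).

Now H_k = ker ∂_k / im ∂_{k+1}, so:

  H_0: rank C_0 − rank ∂_1 = 5 − 4 = 1, and the invariant factors of ∂_1 are all 1, so H_0 = Z.
  H_1: rank ker ∂_1 − rank ∂_2 = (6 − 4) − 0 = 2, and there is no ∂_2, so H_1 = Z^2.

As a check, the Euler characteristic is 5 − 6 = -1, which agrees with 1 − 2 = -1.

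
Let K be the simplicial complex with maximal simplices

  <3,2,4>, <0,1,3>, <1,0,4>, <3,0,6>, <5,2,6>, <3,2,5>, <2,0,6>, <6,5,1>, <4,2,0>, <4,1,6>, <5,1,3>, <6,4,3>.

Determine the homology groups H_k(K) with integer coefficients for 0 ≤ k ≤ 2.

Order the vertices as 0 < 1 < 2 < 3 < 4 < 5 < 6. Listing each simplex with vertices in this order, K has dimension 2 with simplices:

  0-simplices (7): [0], [1], [2], [3], [4], [5], [6]
  1-simplices (18): [0,1], [0,2], [0,3], [0,4], [0,6], [1,3], [1,4], [1,5], [1,6], [2,3], [2,4], [2,5], [2,6], [3,4], [3,5], [3,6], [4,6], [5,6]
  2-simplices (12): [0,1,3], [0,1,4], [0,2,4], [0,2,6], [0,3,6], [1,3,5], [1,4,6], [1,5,6], [2,3,4], [2,3,5], [2,5,6], [3,4,6]

giving chain groups C_0 ≅ Z^7, C_1 ≅ Z^18, C_2 ≅ Z^12.

Boundary ∂_1: C_1 → C_0 maps an edge to its endpoints' difference, ∂[p,q] = q − p. For instance
  ∂[1,3] = [3] − [1].
This gives a 7×18 integer matrix of rank 6; reducing to Smith normal form yields diagonal entries (1,1,1,1,1,1).

∂_2: C_2 → C_1 acts by ∂[p,q,r] = [q,r] − [p,r] + [p,q]. For instance
  ∂[2,3,5] = [3,5] − [2,5] + [2,3],
  ∂[1,5,6] = [5,6] − [1,6] + [1,5].
The 18×12 boundary matrix has rank 12 and Smith normal form diag(1,1,1,1,1,1,1,1,1,1,1,2).

Reading off H_k = ker ∂_k / im ∂_{k+1}:

  H_0: rank C_0 − rank ∂_1 = 7 − 6 = 1, and the invariant factors of ∂_1 are all 1, so H_0 = Z.
  H_1: rank ker ∂_1 − rank ∂_2 = (18 − 6) − 12 = 0, and ∂_2 has invariant factor 2 > 1, so H_1 = Z_2.
  H_2: rank ker ∂_2 − rank ∂_3 = (12 − 12) − 0 = 0, and there is no ∂_3, so H_2 = 0.

H_0 = Z,  H_1 = Z_2,  H_2 = 0.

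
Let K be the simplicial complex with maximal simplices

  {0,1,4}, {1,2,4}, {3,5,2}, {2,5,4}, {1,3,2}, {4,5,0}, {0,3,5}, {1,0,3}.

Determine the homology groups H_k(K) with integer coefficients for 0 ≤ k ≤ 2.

H_0 = Z,  H_1 = 0,  H_2 = Z.

Take the total order 0 < 1 < 2 < 3 < 4 < 5 on the vertex set. Then K (dimension 2) consists of the simplices:

  0-simplices (6): [0], [1], [2], [3], [4], [5]
  1-simplices (12): [0,1], [0,3], [0,4], [0,5], [1,2], [1,3], [1,4], [2,3], [2,4], [2,5], [3,5], [4,5]
  2-simplices (8): [0,1,3], [0,1,4], [0,3,5], [0,4,5], [1,2,3], [1,2,4], [2,3,5], [2,4,5]

giving chain groups C_0 ≅ Z^6, C_1 ≅ Z^12, C_2 ≅ Z^8.

∂_1: C_1 → C_0 sends each edge [p,q] (with p < q) to q − p. For instance
  ∂[1,4] = [4] − [1].
This gives a 6×12 integer matrix of rank 5; reducing to Smith normal form yields diagonal entries (1,1,1,1,1).

∂_2: C_2 → C_1 maps a triangle to the signed sum of its edges. For instance
  ∂[2,4,5] = [4,5] − [2,5] + [2,4],
  ∂[0,3,5] = [3,5] − [0,5] + [0,3].
This gives a 12×8 integer matrix of rank 7; reducing to Smith normal form yields diagonal entries (1,1,1,1,1,1,1).

Computing H_k = (kernel of ∂_k) / (image of ∂_{k+1}):

  H_0: rank C_0 − rank ∂_1 = 6 − 5 = 1, and the invariant factors of ∂_1 are all 1, so H_0 = Z.
  H_1: rank ker ∂_1 − rank ∂_2 = (12 − 5) − 7 = 0, and the invariant factors of ∂_2 are all 1, so H_1 = 0.
  H_2: rank ker ∂_2 − rank ∂_3 = (8 − 7) − 0 = 1, and there is no ∂_3, so H_2 = Z.

(K is a triangulation of the 2-sphere S^2.)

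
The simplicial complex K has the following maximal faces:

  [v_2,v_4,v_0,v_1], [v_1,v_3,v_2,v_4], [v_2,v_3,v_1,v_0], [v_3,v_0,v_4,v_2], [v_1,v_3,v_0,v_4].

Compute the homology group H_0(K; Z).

Take the total order v_0 < v_1 < v_2 < v_3 < v_4 on the vertex set. Then K (dimension 3) consists of the simplices:

  0-simplices (5): [v_0], [v_1], [v_2], [v_3], [v_4]
  1-simplices (10): [v_0,v_1], [v_0,v_2], [v_0,v_3], [v_0,v_4], [v_1,v_2], [v_1,v_3], [v_1,v_4], [v_2,v_3], [v_2,v_4], [v_3,v_4]
  2-simplices (10): [v_0,v_1,v_2], [v_0,v_1,v_3], [v_0,v_1,v_4], [v_0,v_2,v_3], [v_0,v_2,v_4], [v_0,v_3,v_4], [v_1,v_2,v_3], [v_1,v_2,v_4], [v_1,v_3,v_4], [v_2,v_3,v_4]
  3-simplices (5): [v_0,v_1,v_2,v_3], [v_0,v_1,v_2,v_4], [v_0,v_1,v_3,v_4], [v_0,v_2,v_3,v_4], [v_1,v_2,v_3,v_4]

Hence C_0 ≅ Z^5, C_1 ≅ Z^10, C_2 ≅ Z^10, C_3 ≅ Z^5.

The boundary map ∂_1: C_1 → C_0 maps an edge to its endpoints' difference, ∂[p,q] = q − p. For instance
  ∂[v_0,v_2] = [v_2] − [v_0].
This gives a 5×10 integer matrix of rank 4; reducing to Smith normal form yields diagonal entries (1,1,1,1).

Boundary ∂_2: C_2 → C_1 acts by ∂[p,q,r] = [q,r] − [p,r] + [p,q]. For instance
  ∂[v_0,v_1,v_2] = [v_1,v_2] − [v_0,v_2] + [v_0,v_1],
  ∂[v_0,v_2,v_3] = [v_2,v_3] − [v_0,v_3] + [v_0,v_2].
The 10×10 boundary matrix has rank 6 and Smith normal form diag(1,1,1,1,1,1).

Boundary ∂_3: C_3 → C_2 sends each 3-simplex σ to the alternating sum Σ_i (−1)^i (σ with its i-th vertex removed). For instance
  ∂[v_0,v_1,v_3,v_4] = [v_1,v_3,v_4] − [v_0,v_3,v_4] + [v_0,v_1,v_4] − [v_0,v_1,v_3],
  ∂[v_0,v_2,v_3,v_4] = [v_2,v_3,v_4] − [v_0,v_3,v_4] + [v_0,v_2,v_4] − [v_0,v_2,v_3].
This gives a 10×5 integer matrix of rank 4; reducing to Smith normal form yields diagonal entries (1,1,1,1).

Reading off H_k = ker ∂_k / im ∂_{k+1}:

  H_0: rank C_0 − rank ∂_1 = 5 − 4 = 1, and the invariant factors of ∂_1 are all 1, so H_0 = Z.

H_0 ≅ Z.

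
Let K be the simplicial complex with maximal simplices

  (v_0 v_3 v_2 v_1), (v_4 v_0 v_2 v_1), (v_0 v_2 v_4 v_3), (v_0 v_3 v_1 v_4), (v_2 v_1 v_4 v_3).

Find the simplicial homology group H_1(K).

Fix the vertex order v_0 < v_1 < v_2 < v_3 < v_4 and write every simplex with vertices in increasing order. Then dim K = 3 and the simplices of K are:

  0-simplices (5): [v_0], [v_1], [v_2], [v_3], [v_4]
  1-simplices (10): [v_0,v_1], [v_0,v_2], [v_0,v_3], [v_0,v_4], [v_1,v_2], [v_1,v_3], [v_1,v_4], [v_2,v_3], [v_2,v_4], [v_3,v_4]
  2-simplices (10): [v_0,v_1,v_2], [v_0,v_1,v_3], [v_0,v_1,v_4], [v_0,v_2,v_3], [v_0,v_2,v_4], [v_0,v_3,v_4], [v_1,v_2,v_3], [v_1,v_2,v_4], [v_1,v_3,v_4], [v_2,v_3,v_4]
  3-simplices (5): [v_0,v_1,v_2,v_3], [v_0,v_1,v_2,v_4], [v_0,v_1,v_3,v_4], [v_0,v_2,v_3,v_4], [v_1,v_2,v_3,v_4]

Hence C_0 ≅ Z^5, C_1 ≅ Z^10, C_2 ≅ Z^10, C_3 ≅ Z^5.

Boundary ∂_1: C_1 → C_0 sends each edge [p,q] (with p < q) to q − p. For instance
  ∂[v_0,v_2] = [v_2] − [v_0].
The resulting 5×10 matrix has rank 4, and its Smith normal form has invariant factors (1,1,1,1).

The boundary map ∂_2: C_2 → C_1 sends each 2-simplex [p,q,r] to [q,r] − [p,r] + [p,q]. For instance
  ∂[v_2,v_3,v_4] = [v_3,v_4] − [v_2,v_4] + [v_2,v_3],
  ∂[v_0,v_2,v_3] = [v_2,v_3] − [v_0,v_3] + [v_0,v_2].
This gives a 10×10 integer matrix of rank 6; reducing to Smith normal form yields diagonal entries (1,1,1,1,1,1).

Boundary ∂_3: C_3 → C_2 sends each 3-simplex σ to the alternating sum Σ_i (−1)^i (σ with its i-th vertex removed). For instance
  ∂[v_0,v_1,v_2,v_3] = [v_1,v_2,v_3] − [v_0,v_2,v_3] + [v_0,v_1,v_3] − [v_0,v_1,v_2],
  ∂[v_0,v_1,v_3,v_4] = [v_1,v_3,v_4] − [v_0,v_3,v_4] + [v_0,v_1,v_4] − [v_0,v_1,v_3].
This gives a 10×5 integer matrix of rank 4; reducing to Smith normal form yields diagonal entries (1,1,1,1).

Reading off H_k = ker ∂_k / im ∂_{k+1}:

  H_1: rank ker ∂_1 − rank ∂_2 = (10 − 4) − 6 = 0, and the invariant factors of ∂_2 are all 1, so H_1 = 0.

H_1 = 0.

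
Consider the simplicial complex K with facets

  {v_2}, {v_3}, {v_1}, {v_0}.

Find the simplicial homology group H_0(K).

Order the vertices as v_0 < v_1 < v_2 < v_3. Listing each simplex with vertices in this order, K has dimension 0 with simplices:

  0-simplices (4): [v_0], [v_1], [v_2], [v_3]

so the chain groups are C_0 ≅ Z^4.

Now H_k = ker ∂_k / im ∂_{k+1}, so:

  H_0: rank C_0 − rank ∂_1 = 4 − 0 = 4, and there is no ∂_1, so H_0 = Z^4.

(K is a triangulation of a set of 4 points.)

H_0 = Z^4.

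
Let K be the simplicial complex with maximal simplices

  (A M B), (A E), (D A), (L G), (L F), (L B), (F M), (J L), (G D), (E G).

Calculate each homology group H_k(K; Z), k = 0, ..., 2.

H_0 ≅ Z,  H_1 ≅ Z^3,  H_2 = 0.

Order the vertices as A < B < D < E < F < G < J < L < M. Listing each simplex with vertices in this order, K has dimension 2 with simplices:

  0-simplices (9): A, B, D, E, F, G, J, L, M
  1-simplices (12): AB, AD, AE, AM, BL, BM, DG, EG, FL, FM, GL, JL
  2-simplices (1): ABM

so the chain groups are C_0 ≅ Z^9, C_1 ≅ Z^12, C_2 ≅ Z^1.

Boundary ∂_1: C_1 → C_0 maps an edge to its endpoints' difference, ∂[p,q] = q − p.
As a 9×12 matrix over Z this has rank 8, with invariant factors (1,1,1,1,1,1,1,1).

The boundary map ∂_2: C_2 → C_1 sends each 2-simplex [p,q,r] to [q,r] − [p,r] + [p,q]. For instance
  ∂ABM = BM − AM + AB.
This gives a 12×1 integer matrix of rank 1; reducing to Smith normal form yields diagonal entries (1).

Now H_k = ker ∂_k / im ∂_{k+1}, so:

  H_0: rank C_0 − rank ∂_1 = 9 − 8 = 1, and the invariant factors of ∂_1 are all 1, so H_0 = Z.
  H_1: rank ker ∂_1 − rank ∂_2 = (12 − 8) − 1 = 3, and the invariant factors of ∂_2 are all 1, so H_1 = Z^3.
  H_2: rank ker ∂_2 − rank ∂_3 = (1 − 1) − 0 = 0, and there is no ∂_3, so H_2 = 0.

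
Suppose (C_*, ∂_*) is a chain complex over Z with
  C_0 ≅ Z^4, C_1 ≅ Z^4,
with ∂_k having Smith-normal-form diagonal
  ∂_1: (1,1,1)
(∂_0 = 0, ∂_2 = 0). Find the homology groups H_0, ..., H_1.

H_0 = Z,  H_1 = Z.

H_0: b_0 = 4 − 0 − 3 = 1; torsion from ∂_1 factors > 1: none. So H_0 = Z.
H_1: b_1 = 4 − 3 − 0 = 1; torsion from ∂_2 factors > 1: none. So H_1 = Z.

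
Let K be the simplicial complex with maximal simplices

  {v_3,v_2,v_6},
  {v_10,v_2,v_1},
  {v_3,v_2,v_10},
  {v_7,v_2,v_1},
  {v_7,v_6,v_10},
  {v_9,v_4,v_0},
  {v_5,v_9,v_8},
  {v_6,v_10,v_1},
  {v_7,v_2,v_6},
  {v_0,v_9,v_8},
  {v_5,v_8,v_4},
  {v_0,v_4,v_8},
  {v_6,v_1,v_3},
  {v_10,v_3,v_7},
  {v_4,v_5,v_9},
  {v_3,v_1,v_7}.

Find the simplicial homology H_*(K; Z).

Fix the vertex order v_0 < v_1 < v_2 < v_3 < v_4 < v_5 < v_6 < v_7 < v_8 < v_9 < v_10 and write every simplex with vertices in increasing order. Then dim K = 2 and the simplices of K are:

  0-simplices (11): [v_0], [v_1], [v_2], [v_3], [v_4], [v_5], [v_6], [v_7], [v_8], [v_9], [v_10]
  1-simplices (24): (24 of them)
  2-simplices (16): (16 of them)

giving chain groups C_0 ≅ Z^11, C_1 ≅ Z^24, C_2 ≅ Z^16.

Boundary ∂_1: C_1 → C_0 maps an edge to its endpoints' difference, ∂[p,q] = q − p. For instance
  ∂[v_3,v_6] = [v_6] − [v_3].
The 11×24 boundary matrix has rank 9 and Smith normal form diag(1,1,1,1,1,1,1,1,1).

∂_2: C_2 → C_1 acts by ∂[p,q,r] = [q,r] − [p,r] + [p,q]. For instance
  ∂[v_3,v_7,v_10] = [v_7,v_10] − [v_3,v_10] + [v_3,v_7],
  ∂[v_2,v_6,v_7] = [v_6,v_7] − [v_2,v_7] + [v_2,v_6].
As a 24×16 matrix over Z this has rank 15, with invariant factors (1,1,1,1,1,1,1,1,1,1,1,1,1,1,2).

Computing H_k = (kernel of ∂_k) / (image of ∂_{k+1}):

  H_0: rank C_0 − rank ∂_1 = 11 − 9 = 2, and the invariant factors of ∂_1 are all 1, so H_0 = Z^2.
  H_1: rank ker ∂_1 − rank ∂_2 = (24 − 9) − 15 = 0, and ∂_2 has invariant factor 2 > 1, so H_1 = Z/2.
  H_2: rank ker ∂_2 − rank ∂_3 = (16 − 15) − 0 = 1, and there is no ∂_3, so H_2 = Z.

H_0 = Z^2,  H_1 = Z/2,  H_2 = Z.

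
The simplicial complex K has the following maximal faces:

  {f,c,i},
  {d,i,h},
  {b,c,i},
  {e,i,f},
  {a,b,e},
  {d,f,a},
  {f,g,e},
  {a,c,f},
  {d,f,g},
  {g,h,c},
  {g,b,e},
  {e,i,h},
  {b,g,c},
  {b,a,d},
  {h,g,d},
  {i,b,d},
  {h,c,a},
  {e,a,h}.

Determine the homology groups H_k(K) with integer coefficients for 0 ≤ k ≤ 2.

Order the vertices as a < b < c < d < e < f < g < h < i. Listing each simplex with vertices in this order, K has dimension 2 with simplices:

  0-simplices (9): a, b, c, d, e, f, g, h, i
  1-simplices (27): ab, ac, ad, ae, af, ah, bc, bd, be, bg, bi, cf, cg, ch, ci, df, dg, dh, di, ef, eg, eh, ei, fg, fi, gh, hi
  2-simplices (18): abd, abe, acf, ach, adf, aeh, bcg, bci, bdi, beg, cfi, cgh, dfg, dgh, dhi, efg, efi, ehi

Hence C_0 ≅ Z^9, C_1 ≅ Z^27, C_2 ≅ Z^18.

The boundary map ∂_1: C_1 → C_0 is given by ∂[p,q] = [q] − [p]. For instance
  ∂ac = c − a.
The 9×27 boundary matrix has rank 8 and Smith normal form diag(1,1,1,1,1,1,1,1).

The boundary map ∂_2: C_2 → C_1 maps a triangle to the signed sum of its edges. For instance
  ∂efg = fg − eg + ef,
  ∂ehi = hi − ei + eh.
The 27×18 boundary matrix has rank 17 and Smith normal form diag(1,1,1,1,1,1,1,1,1,1,1,1,1,1,1,1,1).

Now H_k = ker ∂_k / im ∂_{k+1}, so:

  H_0: rank C_0 − rank ∂_1 = 9 − 8 = 1, and the invariant factors of ∂_1 are all 1, so H_0 = Z.
  H_1: rank ker ∂_1 − rank ∂_2 = (27 − 8) − 17 = 2, and the invariant factors of ∂_2 are all 1, so H_1 = Z^2.
  H_2: rank ker ∂_2 − rank ∂_3 = (18 − 17) − 0 = 1, and there is no ∂_3, so H_2 = Z.

As a check, the Euler characteristic is 9 − 27 + 18 = 0, which agrees with 1 − 2 + 1 = 0.

H_0 ≅ Z,  H_1 ≅ Z^2,  H_2 ≅ Z.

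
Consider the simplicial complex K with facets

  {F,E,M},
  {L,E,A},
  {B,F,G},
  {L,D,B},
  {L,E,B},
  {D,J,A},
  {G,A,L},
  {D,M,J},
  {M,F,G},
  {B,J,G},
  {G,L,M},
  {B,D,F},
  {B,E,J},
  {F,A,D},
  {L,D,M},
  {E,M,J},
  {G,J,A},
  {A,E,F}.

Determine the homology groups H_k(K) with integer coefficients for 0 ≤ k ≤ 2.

Order the vertices as A < B < D < E < F < G < J < L < M. Listing each simplex with vertices in this order, K has dimension 2 with simplices:

  0-simplices (9): A, B, D, E, F, G, J, L, M
  1-simplices (27): AD, AE, AF, AG, AJ, AL, BD, BE, BF, BG, BJ, BL, DF, DJ, DL, DM, EF, EJ, EL, EM, FG, FM, GJ, GL, GM, JM, LM
  2-simplices (18): ADF, ADJ, AEF, AEL, AGJ, AGL, BDF, BDL, BEJ, BEL, BFG, BGJ, DJM, DLM, EFM, EJM, FGM, GLM

Hence C_0 ≅ Z^9, C_1 ≅ Z^27, C_2 ≅ Z^18.

Boundary ∂_1: C_1 → C_0 maps an edge to its endpoints' difference, ∂[p,q] = q − p. For instance
  ∂BG = G − B.
This gives a 9×27 integer matrix of rank 8; reducing to Smith normal form yields diagonal entries (1,1,1,1,1,1,1,1).

Boundary ∂_2: C_2 → C_1 acts by ∂[p,q,r] = [q,r] − [p,r] + [p,q]. For instance
  ∂DJM = JM − DM + DJ,
  ∂AGL = GL − AL + AG.
The 27×18 boundary matrix has rank 17 and Smith normal form diag(1,1,1,1,1,1,1,1,1,1,1,1,1,1,1,1,1).

Computing H_k = (kernel of ∂_k) / (image of ∂_{k+1}):

  H_0: rank C_0 − rank ∂_1 = 9 − 8 = 1, and the invariant factors of ∂_1 are all 1, so H_0 ≅ Z.
  H_1: rank ker ∂_1 − rank ∂_2 = (27 − 8) − 17 = 2, and the invariant factors of ∂_2 are all 1, so H_1 ≅ Z^2.
  H_2: rank ker ∂_2 − rank ∂_3 = (18 − 17) − 0 = 1, and there is no ∂_3, so H_2 ≅ Z.

H_0 ≅ Z,  H_1 ≅ Z^2,  H_2 ≅ Z.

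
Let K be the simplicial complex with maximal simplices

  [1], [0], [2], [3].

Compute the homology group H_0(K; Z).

Order the vertices as 0 < 1 < 2 < 3. Listing each simplex with vertices in this order, K has dimension 0 with simplices:

  0-simplices (4): [0], [1], [2], [3]

Hence C_0 ≅ Z^4.

Now H_k = ker ∂_k / im ∂_{k+1}, so:

  H_0: rank C_0 − rank ∂_1 = 4 − 0 = 4, and there is no ∂_1, so H_0 = Z^4.

H_0 ≅ Z^4.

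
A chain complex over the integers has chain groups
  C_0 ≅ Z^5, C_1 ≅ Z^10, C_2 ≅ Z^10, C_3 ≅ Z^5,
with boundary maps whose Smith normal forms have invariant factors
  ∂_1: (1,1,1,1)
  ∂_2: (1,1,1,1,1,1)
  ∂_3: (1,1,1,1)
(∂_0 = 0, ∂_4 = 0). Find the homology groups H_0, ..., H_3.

H_0: b_0 = 5 − 0 − 4 = 1; torsion from ∂_1 factors > 1: none. So H_0 = Z.
H_1: b_1 = 10 − 4 − 6 = 0; torsion from ∂_2 factors > 1: none. So H_1 = 0.
H_2: b_2 = 10 − 6 − 4 = 0; torsion from ∂_3 factors > 1: none. So H_2 = 0.
H_3: b_3 = 5 − 4 − 0 = 1; torsion from ∂_4 factors > 1: none. So H_3 = Z.

H_0 = Z,  H_1 = 0,  H_2 = 0,  H_3 = Z.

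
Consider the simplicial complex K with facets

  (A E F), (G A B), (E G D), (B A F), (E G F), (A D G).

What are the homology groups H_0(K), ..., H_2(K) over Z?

H_0 ≅ Z,  H_1 ≅ Z,  H_2 = 0.

Order the vertices as A < B < D < E < F < G. Listing each simplex with vertices in this order, K has dimension 2 with simplices:

  0-simplices (6): A, B, D, E, F, G
  1-simplices (12): AB, AD, AE, AF, AG, BF, BG, DE, DG, EF, EG, FG
  2-simplices (6): ABF, ABG, ADG, AEF, DEG, EFG

giving chain groups C_0 ≅ Z^6, C_1 ≅ Z^12, C_2 ≅ Z^6.

Boundary ∂_1: C_1 → C_0 sends each edge [p,q] (with p < q) to q − p.
The resulting 6×12 matrix has rank 5, and its Smith normal form has invariant factors (1,1,1,1,1).

∂_2: C_2 → C_1 sends each 2-simplex [p,q,r] to [q,r] − [p,r] + [p,q]. For instance
  ∂DEG = EG − DG + DE,
  ∂ADG = DG − AG + AD.
The 12×6 boundary matrix has rank 6 and Smith normal form diag(1,1,1,1,1,1).

Reading off H_k = ker ∂_k / im ∂_{k+1}:

  H_0: rank C_0 − rank ∂_1 = 6 − 5 = 1, and the invariant factors of ∂_1 are all 1, so H_0 = Z.
  H_1: rank ker ∂_1 − rank ∂_2 = (12 − 5) − 6 = 1, and the invariant factors of ∂_2 are all 1, so H_1 = Z.
  H_2: rank ker ∂_2 − rank ∂_3 = (6 − 6) − 0 = 0, and there is no ∂_3, so H_2 = 0.

(K is a triangulation of the cylinder S^1 x I.)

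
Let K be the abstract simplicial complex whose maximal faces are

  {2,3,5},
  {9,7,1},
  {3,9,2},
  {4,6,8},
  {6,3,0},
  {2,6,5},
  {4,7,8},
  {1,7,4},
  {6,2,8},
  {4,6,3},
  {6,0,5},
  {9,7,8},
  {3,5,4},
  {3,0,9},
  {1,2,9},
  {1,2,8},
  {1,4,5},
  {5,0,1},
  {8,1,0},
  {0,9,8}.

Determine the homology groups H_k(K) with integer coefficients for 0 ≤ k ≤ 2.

H_0 ≅ Z,  H_1 ≅ Z × Z/2,  H_2 = 0.

Take the total order 0 < 1 < 2 < 3 < 4 < 5 < 6 < 7 < 8 < 9 on the vertex set. Then K (dimension 2) consists of the simplices:

  0-simplices (10): [0], [1], [2], [3], [4], [5], [6], [7], [8], [9]
  1-simplices (30): (30 of them)
  2-simplices (20): (20 of them)

Hence C_0 ≅ Z^10, C_1 ≅ Z^30, C_2 ≅ Z^20.

∂_1: C_1 → C_0 maps an edge to its endpoints' difference, ∂[p,q] = q − p. For instance
  ∂[4,8] = [8] − [4].
As a 10×30 matrix over Z this has rank 9, with invariant factors (1,1,1,1,1,1,1,1,1).

Boundary ∂_2: C_2 → C_1 maps a triangle to the signed sum of its edges. For instance
  ∂[1,2,9] = [2,9] − [1,9] + [1,2],
  ∂[3,4,5] = [4,5] − [3,5] + [3,4].
As a 30×20 matrix over Z this has rank 20, with invariant factors (1,1,1,1,1,1,1,1,1,1,1,1,1,1,1,1,1,1,1,2).

Computing H_k = (kernel of ∂_k) / (image of ∂_{k+1}):

  H_0: rank C_0 − rank ∂_1 = 10 − 9 = 1, and the invariant factors of ∂_1 are all 1, so H_0 = Z.
  H_1: rank ker ∂_1 − rank ∂_2 = (30 − 9) − 20 = 1, and ∂_2 has invariant factor 2 > 1, so H_1 = Z × Z/2.
  H_2: rank ker ∂_2 − rank ∂_3 = (20 − 20) − 0 = 0, and there is no ∂_3, so H_2 = 0.

(K is a triangulation of the Klein bottle.)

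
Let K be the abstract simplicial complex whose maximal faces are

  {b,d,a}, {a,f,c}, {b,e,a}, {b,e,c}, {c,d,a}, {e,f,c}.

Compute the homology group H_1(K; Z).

H_1 = Z.

Take the total order a < b < c < d < e < f on the vertex set. Then K (dimension 2) consists of the simplices:

  0-simplices (6): a, b, c, d, e, f
  1-simplices (12): ab, ac, ad, ae, af, bc, bd, be, cd, ce, cf, ef
  2-simplices (6): abd, abe, acd, acf, bce, cef

so the chain groups are C_0 ≅ Z^6, C_1 ≅ Z^12, C_2 ≅ Z^6.

The boundary map ∂_1: C_1 → C_0 is given by ∂[p,q] = [q] − [p]. For instance
  ∂ac = c − a.
This gives a 6×12 integer matrix of rank 5; reducing to Smith normal form yields diagonal entries (1,1,1,1,1).

∂_2: C_2 → C_1 maps a triangle to the signed sum of its edges. For instance
  ∂bce = ce − be + bc,
  ∂acf = cf − af + ac.
The 12×6 boundary matrix has rank 6 and Smith normal form diag(1,1,1,1,1,1).

Reading off H_k = ker ∂_k / im ∂_{k+1}:

  H_1: rank ker ∂_1 − rank ∂_2 = (12 − 5) − 6 = 1, and the invariant factors of ∂_2 are all 1, so H_1 ≅ Z.

(K is a triangulation of the cylinder S^1 x I.)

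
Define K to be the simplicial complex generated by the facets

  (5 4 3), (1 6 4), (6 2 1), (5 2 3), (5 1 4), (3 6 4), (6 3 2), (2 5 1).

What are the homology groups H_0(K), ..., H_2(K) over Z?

Fix the vertex order 1 < 2 < 3 < 4 < 5 < 6 and write every simplex with vertices in increasing order. Then dim K = 2 and the simplices of K are:

  0-simplices (6): [1], [2], [3], [4], [5], [6]
  1-simplices (12): [1,2], [1,4], [1,5], [1,6], [2,3], [2,5], [2,6], [3,4], [3,5], [3,6], [4,5], [4,6]
  2-simplices (8): [1,2,5], [1,2,6], [1,4,5], [1,4,6], [2,3,5], [2,3,6], [3,4,5], [3,4,6]

so the chain groups are C_0 ≅ Z^6, C_1 ≅ Z^12, C_2 ≅ Z^8.

∂_1: C_1 → C_0 sends each edge [p,q] (with p < q) to q − p. For instance
  ∂[1,6] = [6] − [1].
As a 6×12 matrix over Z this has rank 5, with invariant factors (1,1,1,1,1).

The boundary map ∂_2: C_2 → C_1 acts by ∂[p,q,r] = [q,r] − [p,r] + [p,q]. For instance
  ∂[2,3,6] = [3,6] − [2,6] + [2,3],
  ∂[3,4,5] = [4,5] − [3,5] + [3,4].
The resulting 12×8 matrix has rank 7, and its Smith normal form has invariant factors (1,1,1,1,1,1,1).

Reading off H_k = ker ∂_k / im ∂_{k+1}:

  H_0: rank C_0 − rank ∂_1 = 6 − 5 = 1, and the invariant factors of ∂_1 are all 1, so H_0 = Z.
  H_1: rank ker ∂_1 − rank ∂_2 = (12 − 5) − 7 = 0, and the invariant factors of ∂_2 are all 1, so H_1 = 0.
  H_2: rank ker ∂_2 − rank ∂_3 = (8 − 7) − 0 = 1, and there is no ∂_3, so H_2 = Z.

H_0 ≅ Z,  H_1 = 0,  H_2 ≅ Z.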